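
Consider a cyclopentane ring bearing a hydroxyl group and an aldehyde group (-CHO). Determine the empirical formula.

Atom tally by fragment:
  cyclopentane ring core → C:5 H:10
  (− 2 ring H displaced by substituents)
  + OH → O:1 H:1
  + CHO → C:1 H:1 O:1
Element totals:
  C: 6
  H: 10
  O: 2
Molecular formula: C6H10O2.
gcd of subscripts = 2; dividing each by 2:
  C: 6/2 = 3
  H: 10/2 = 5
  O: 2/2 = 1

C3H5O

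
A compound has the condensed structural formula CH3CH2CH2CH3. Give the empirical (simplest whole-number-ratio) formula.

Atom tally by fragment:
  CH3 → C:1 H:3
  CH2 → C:1 H:2
  CH2 → C:1 H:2
  CH3 → C:1 H:3
Element totals:
  C: 4
  H: 10
Molecular formula: C4H10.
gcd of subscripts = 2; dividing each by 2:
  C: 4/2 = 2
  H: 10/2 = 5

C2H5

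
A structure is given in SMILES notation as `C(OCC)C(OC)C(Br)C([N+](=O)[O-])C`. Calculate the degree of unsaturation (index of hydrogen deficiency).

1

Atom tally by fragment:
  C2H5OCH2 → C:3 H:7 O:1
  CH(OCH3) → C:2 H:4 O:1
  CH(Br) → C:1 H:1 Br:1
  CH(NO2) → C:1 H:1 N:1 O:2
  CH3 → C:1 H:3
Element totals:
  C: 8
  H: 16
  Br: 1
  N: 1
  O: 4
Molecular formula: C8H16BrNO4.
DoU = (2C + 2 + N − H − X) / 2 = (2·8 + 2 + 1 − 16 − 1) / 2 = 1.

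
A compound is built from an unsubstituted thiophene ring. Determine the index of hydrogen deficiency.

3

Atom tally by fragment:
  thiophene ring core → C:4 H:4 S:1
Element totals:
  C: 4
  H: 4
  S: 1
Molecular formula: C4H4S.
DoU = (2C + 2 + N − H − X) / 2 = (2·4 + 2 + 0 − 4 − 0) / 2 = 3.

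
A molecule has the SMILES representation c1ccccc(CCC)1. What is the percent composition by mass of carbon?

Atom tally by fragment:
  benzene ring core → C:6 H:6
  (− 1 ring H displaced by substituents)
  + CH2CH2CH3 → C:3 H:7
Element totals:
  C: 9
  H: 12
Molecular formula: C9H12.
Molar mass = 120.195 g/mol.
Mass from C: 9 × 12.011 = 108.099 g/mol.
%C = 108.099 / 120.195 × 100 = 89.94%.

89.94%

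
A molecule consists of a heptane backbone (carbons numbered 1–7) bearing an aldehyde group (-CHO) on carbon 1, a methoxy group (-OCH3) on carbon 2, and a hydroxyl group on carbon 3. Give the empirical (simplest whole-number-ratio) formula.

C3H6O

Atom tally by fragment:
  OHCCH2 → C:2 H:3 O:1
  CH(OCH3) → C:2 H:4 O:1
  CH(OH) → C:1 H:2 O:1
  CH2 → C:1 H:2
  CH2 → C:1 H:2
  CH2 → C:1 H:2
  CH3 → C:1 H:3
Element totals:
  C: 9
  H: 18
  O: 3
Molecular formula: C9H18O3.
gcd of subscripts = 3; dividing each by 3:
  C: 9/3 = 3
  H: 18/3 = 6
  O: 3/3 = 1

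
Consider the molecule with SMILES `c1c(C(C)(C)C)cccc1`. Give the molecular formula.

C10H14

Atom tally by fragment:
  benzene ring core → C:6 H:6
  (− 1 ring H displaced by substituents)
  + C(CH3)3 → C:4 H:9
Element totals:
  C: 10
  H: 14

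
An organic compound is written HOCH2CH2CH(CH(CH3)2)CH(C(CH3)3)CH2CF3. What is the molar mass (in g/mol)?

254.34 g/mol

Element totals:
  C: 13
  H: 25
  F: 3
  O: 1
Molecular formula: C13H25F3O.
  M = 13(12.011) + 25(1.008) + 3(18.998) + 15.999
    = 156.143 + 25.200 + 56.994 + 15.999 = 254.336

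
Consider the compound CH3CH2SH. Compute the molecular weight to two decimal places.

Atom tally by fragment:
  CH3 → C:1 H:3
  CH2SH → C:1 H:3 S:1
Element totals:
  C: 2
  H: 6
  S: 1
Molecular formula: C2H6S.
  M = 2(12.011) + 6(1.008) + 32.06
    = 24.022 + 6.048 + 32.060 = 62.130

62.13 g/mol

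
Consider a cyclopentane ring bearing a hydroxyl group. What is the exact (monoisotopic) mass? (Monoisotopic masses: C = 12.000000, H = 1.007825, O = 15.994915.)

86.0732

Atom tally by fragment:
  cyclopentane ring core → C:5 H:10
  (− 1 ring H displaced by substituents)
  + OH → O:1 H:1
Element totals:
  C: 5
  H: 10
  O: 1
Molecular formula: C5H10O.
  M = 5(12.0) + 10(1.007825) + 15.994915
    = 60.000000 + 10.078250 + 15.994915 = 86.073165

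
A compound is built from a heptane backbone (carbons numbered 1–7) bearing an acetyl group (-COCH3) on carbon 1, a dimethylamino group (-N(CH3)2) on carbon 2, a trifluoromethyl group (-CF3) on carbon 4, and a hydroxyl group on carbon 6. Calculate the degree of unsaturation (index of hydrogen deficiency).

1

Atom tally by fragment:
  CH3COCH2 → C:3 H:5 O:1
  CH(N(CH3)2) → C:3 H:7 N:1
  CH2 → C:1 H:2
  CH(CF3) → C:2 H:1 F:3
  CH2 → C:1 H:2
  CH(OH) → C:1 H:2 O:1
  CH3 → C:1 H:3
Element totals:
  C: 12
  H: 22
  F: 3
  N: 1
  O: 2
Molecular formula: C12H22F3NO2.
DoU = (2C + 2 + N − H − X) / 2 = (2·12 + 2 + 1 − 22 − 3) / 2 = 1.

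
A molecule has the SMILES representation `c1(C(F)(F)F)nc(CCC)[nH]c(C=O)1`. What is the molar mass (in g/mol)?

Atom tally by fragment:
  imidazole ring core → C:3 H:4 N:2
  (− 3 ring H displaced by substituents)
  + CF3 → C:1 F:3
  + CH2CH2CH3 → C:3 H:7
  + CHO → C:1 H:1 O:1
Element totals:
  C: 8
  H: 9
  F: 3
  N: 2
  O: 1
Molecular formula: C8H9F3N2O.
  M = 8(12.011) + 9(1.008) + 3(18.998) + 2(14.007) + 15.999
    = 96.088 + 9.072 + 56.994 + 28.014 + 15.999 = 206.167

206.17 g/mol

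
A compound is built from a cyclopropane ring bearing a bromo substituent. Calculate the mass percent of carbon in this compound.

Atom tally by fragment:
  cyclopropane ring core → C:3 H:6
  (− 1 ring H displaced by substituents)
  + Br → Br:1
Element totals:
  C: 3
  H: 5
  Br: 1
Molecular formula: C3H5Br.
Molar mass = 120.977 g/mol.
Mass from C: 3 × 12.011 = 36.033 g/mol.
%C = 36.033 / 120.977 × 100 = 29.79%.

29.79%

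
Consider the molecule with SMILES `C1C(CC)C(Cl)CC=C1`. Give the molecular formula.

C8H13Cl

Atom tally by fragment:
  cyclohexene ring core → C:6 H:10
  (− 2 ring H displaced by substituents)
  + C2H5 → C:2 H:5
  + Cl → Cl:1
Element totals:
  C: 8
  H: 13
  Cl: 1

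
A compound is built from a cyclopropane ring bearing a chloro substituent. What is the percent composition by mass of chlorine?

46.33%

Atom tally by fragment:
  cyclopropane ring core → C:3 H:6
  (− 1 ring H displaced by substituents)
  + Cl → Cl:1
Element totals:
  C: 3
  H: 5
  Cl: 1
Molecular formula: C3H5Cl.
Molar mass = 76.523 g/mol.
Mass from Cl: 1 × 35.45 = 35.450 g/mol.
%Cl = 35.450 / 76.523 × 100 = 46.33%.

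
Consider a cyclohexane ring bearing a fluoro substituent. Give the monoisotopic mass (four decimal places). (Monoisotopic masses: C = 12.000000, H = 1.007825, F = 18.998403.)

Atom tally by fragment:
  cyclohexane ring core → C:6 H:12
  (− 1 ring H displaced by substituents)
  + F → F:1
Element totals:
  C: 6
  H: 11
  F: 1
Molecular formula: C6H11F.
  M = 6(12.0) + 11(1.007825) + 18.998403
    = 72.000000 + 11.086075 + 18.998403 = 102.084478

102.0845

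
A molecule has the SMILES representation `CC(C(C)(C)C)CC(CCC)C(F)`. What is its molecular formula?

Atom tally by fragment:
  CH3 → C:1 H:3
  CH(C(CH3)3) → C:5 H:10
  CH2 → C:1 H:2
  CH(CH2CH2CH3) → C:4 H:8
  CH2F → C:1 H:2 F:1
Element totals:
  C: 12
  H: 25
  F: 1

C12H25F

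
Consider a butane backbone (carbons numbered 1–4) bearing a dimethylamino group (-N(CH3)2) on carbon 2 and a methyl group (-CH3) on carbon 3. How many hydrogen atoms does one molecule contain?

Atom tally by fragment:
  CH3 → C:1 H:3
  CH(N(CH3)2) → C:3 H:7 N:1
  CH(CH3) → C:2 H:4
  CH3 → C:1 H:3
Element totals:
  C: 7
  H: 17
  N: 1

17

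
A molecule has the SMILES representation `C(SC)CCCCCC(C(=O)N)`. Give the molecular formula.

Atom tally by fragment:
  CH3SCH2 → C:2 H:5 S:1
  CH2 → C:1 H:2
  CH2 → C:1 H:2
  CH2 → C:1 H:2
  CH2 → C:1 H:2
  CH2 → C:1 H:2
  CH2CONH2 → C:2 H:4 O:1 N:1
Element totals:
  C: 9
  H: 19
  N: 1
  O: 1
  S: 1

C9H19NOS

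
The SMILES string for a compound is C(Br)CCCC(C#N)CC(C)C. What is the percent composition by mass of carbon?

Atom tally by fragment:
  BrCH2 → C:1 H:2 Br:1
  CH2 → C:1 H:2
  CH2 → C:1 H:2
  CH2 → C:1 H:2
  CH(CN) → C:2 H:1 N:1
  CH2 → C:1 H:2
  CH(CH3) → C:2 H:4
  CH3 → C:1 H:3
Element totals:
  C: 10
  H: 18
  Br: 1
  N: 1
Molecular formula: C10H18BrN.
Molar mass = 232.165 g/mol.
Mass from C: 10 × 12.011 = 120.110 g/mol.
%C = 120.110 / 232.165 × 100 = 51.73%.

51.73%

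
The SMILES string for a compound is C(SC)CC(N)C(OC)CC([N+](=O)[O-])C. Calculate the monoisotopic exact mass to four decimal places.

Atom tally by fragment:
  CH3SCH2 → C:2 H:5 S:1
  CH2 → C:1 H:2
  CH(NH2) → C:1 H:3 N:1
  CH(OCH3) → C:2 H:4 O:1
  CH2 → C:1 H:2
  CH(NO2) → C:1 H:1 N:1 O:2
  CH3 → C:1 H:3
Element totals:
  C: 9
  H: 20
  N: 2
  O: 3
  S: 1
Molecular formula: C9H20N2O3S.
  M = 9(12.0) + 20(1.007825) + 2(14.003074) + 3(15.994915) + 31.972071
    = 108.000000 + 20.156500 + 28.006148 + 47.984745 + 31.972071 = 236.119464

236.1195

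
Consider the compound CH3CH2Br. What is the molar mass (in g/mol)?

108.97 g/mol

Atom tally by fragment:
  CH3 → C:1 H:3
  CH2Br → C:1 H:2 Br:1
Element totals:
  C: 2
  H: 5
  Br: 1
Molecular formula: C2H5Br.
  M = 2(12.011) + 5(1.008) + 79.904
    = 24.022 + 5.040 + 79.904 = 108.966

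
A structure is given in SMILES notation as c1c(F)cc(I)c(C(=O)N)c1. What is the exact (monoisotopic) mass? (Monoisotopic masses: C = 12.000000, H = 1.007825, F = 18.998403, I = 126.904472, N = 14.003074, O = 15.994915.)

264.9400

Atom tally by fragment:
  benzene ring core → C:6 H:6
  (− 3 ring H displaced by substituents)
  + F → F:1
  + I → I:1
  + CONH2 → C:1 H:2 O:1 N:1
Element totals:
  C: 7
  H: 5
  F: 1
  I: 1
  N: 1
  O: 1
Molecular formula: C7H5FINO.
  M = 7(12.0) + 5(1.007825) + 18.998403 + 126.904472 + 14.003074 + 15.994915
    = 84.000000 + 5.039125 + 18.998403 + 126.904472 + 14.003074 + 15.994915 = 264.939989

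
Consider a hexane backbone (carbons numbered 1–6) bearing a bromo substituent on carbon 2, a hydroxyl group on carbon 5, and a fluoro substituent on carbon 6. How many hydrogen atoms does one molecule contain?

12

Atom tally by fragment:
  CH3 → C:1 H:3
  CH(Br) → C:1 H:1 Br:1
  CH2 → C:1 H:2
  CH2 → C:1 H:2
  CH(OH) → C:1 H:2 O:1
  CH2F → C:1 H:2 F:1
Element totals:
  C: 6
  H: 12
  Br: 1
  F: 1
  O: 1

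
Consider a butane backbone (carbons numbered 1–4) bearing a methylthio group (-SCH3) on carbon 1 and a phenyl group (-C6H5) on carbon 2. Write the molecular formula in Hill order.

Atom tally by fragment:
  CH3SCH2 → C:2 H:5 S:1
  CH(C6H5) → C:7 H:6
  CH2 → C:1 H:2
  CH3 → C:1 H:3
Element totals:
  C: 11
  H: 16
  S: 1

C11H16S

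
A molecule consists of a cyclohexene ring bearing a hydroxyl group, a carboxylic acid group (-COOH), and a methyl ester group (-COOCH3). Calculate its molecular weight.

Atom tally by fragment:
  cyclohexene ring core → C:6 H:10
  (− 3 ring H displaced by substituents)
  + OH → O:1 H:1
  + COOH → C:1 H:1 O:2
  + COOCH3 → C:2 H:3 O:2
Element totals:
  C: 9
  H: 12
  O: 5
Molecular formula: C9H12O5.
  M = 9(12.011) + 12(1.008) + 5(15.999)
    = 108.099 + 12.096 + 79.995 = 200.190

200.19 g/mol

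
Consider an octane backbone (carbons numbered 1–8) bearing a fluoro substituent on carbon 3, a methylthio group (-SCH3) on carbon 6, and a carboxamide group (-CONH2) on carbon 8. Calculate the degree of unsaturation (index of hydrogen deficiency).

1

Atom tally by fragment:
  CH3 → C:1 H:3
  CH2 → C:1 H:2
  CH(F) → C:1 H:1 F:1
  CH2 → C:1 H:2
  CH2 → C:1 H:2
  CH(SCH3) → C:2 H:4 S:1
  CH2 → C:1 H:2
  CH2CONH2 → C:2 H:4 O:1 N:1
Element totals:
  C: 10
  H: 20
  F: 1
  N: 1
  O: 1
  S: 1
Molecular formula: C10H20FNOS.
DoU = (2C + 2 + N − H − X) / 2 = (2·10 + 2 + 1 − 20 − 1) / 2 = 1.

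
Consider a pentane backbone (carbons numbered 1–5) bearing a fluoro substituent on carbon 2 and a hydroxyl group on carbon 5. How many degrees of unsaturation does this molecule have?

Atom tally by fragment:
  CH3 → C:1 H:3
  CH(F) → C:1 H:1 F:1
  CH2 → C:1 H:2
  CH2 → C:1 H:2
  CH2OH → C:1 H:3 O:1
Element totals:
  C: 5
  H: 11
  F: 1
  O: 1
Molecular formula: C5H11FO.
DoU = (2C + 2 + N − H − X) / 2 = (2·5 + 2 + 0 − 11 − 1) / 2 = 0.

0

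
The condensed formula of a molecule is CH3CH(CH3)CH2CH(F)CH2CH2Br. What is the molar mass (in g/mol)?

197.09 g/mol

Element totals:
  C: 7
  H: 14
  Br: 1
  F: 1
Molecular formula: C7H14BrF.
  M = 7(12.011) + 14(1.008) + 79.904 + 18.998
    = 84.077 + 14.112 + 79.904 + 18.998 = 197.091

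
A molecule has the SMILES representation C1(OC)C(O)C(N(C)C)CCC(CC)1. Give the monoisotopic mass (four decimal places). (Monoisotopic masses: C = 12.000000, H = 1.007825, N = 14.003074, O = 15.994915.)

Atom tally by fragment:
  cyclohexane ring core → C:6 H:12
  (− 4 ring H displaced by substituents)
  + OCH3 → C:1 H:3 O:1
  + OH → O:1 H:1
  + N(CH3)2 → N:1 C:2 H:6
  + C2H5 → C:2 H:5
Element totals:
  C: 11
  H: 23
  N: 1
  O: 2
Molecular formula: C11H23NO2.
  M = 11(12.0) + 23(1.007825) + 14.003074 + 2(15.994915)
    = 132.000000 + 23.179975 + 14.003074 + 31.989830 = 201.172879

201.1729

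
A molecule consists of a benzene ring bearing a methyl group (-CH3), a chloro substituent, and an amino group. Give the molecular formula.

Atom tally by fragment:
  benzene ring core → C:6 H:6
  (− 3 ring H displaced by substituents)
  + CH3 → C:1 H:3
  + Cl → Cl:1
  + NH2 → N:1 H:2
Element totals:
  C: 7
  H: 8
  Cl: 1
  N: 1

C7H8ClN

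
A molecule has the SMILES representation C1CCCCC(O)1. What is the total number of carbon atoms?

6

Atom tally by fragment:
  cyclohexane ring core → C:6 H:12
  (− 1 ring H displaced by substituents)
  + OH → O:1 H:1
Element totals:
  C: 6
  H: 12
  O: 1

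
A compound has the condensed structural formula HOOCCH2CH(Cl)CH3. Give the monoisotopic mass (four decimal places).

Element totals:
  C: 4
  H: 7
  Cl: 1
  O: 2
Molecular formula: C4H7ClO2.
  M = 4(12.0) + 7(1.007825) + 34.968853 + 2(15.994915)
    = 48.000000 + 7.054775 + 34.968853 + 31.989830 = 122.013458

122.0135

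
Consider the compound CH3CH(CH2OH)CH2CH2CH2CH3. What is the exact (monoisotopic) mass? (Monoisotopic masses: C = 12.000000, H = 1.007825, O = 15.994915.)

Atom tally by fragment:
  CH3 → C:1 H:3
  CH(CH2OH) → C:2 H:4 O:1
  CH2 → C:1 H:2
  CH2 → C:1 H:2
  CH2 → C:1 H:2
  CH3 → C:1 H:3
Element totals:
  C: 7
  H: 16
  O: 1
Molecular formula: C7H16O.
  M = 7(12.0) + 16(1.007825) + 15.994915
    = 84.000000 + 16.125200 + 15.994915 = 116.120115

116.1201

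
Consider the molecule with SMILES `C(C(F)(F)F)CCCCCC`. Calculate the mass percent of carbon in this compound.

Atom tally by fragment:
  F3CCH2 → C:2 H:2 F:3
  CH2 → C:1 H:2
  CH2 → C:1 H:2
  CH2 → C:1 H:2
  CH2 → C:1 H:2
  CH2 → C:1 H:2
  CH3 → C:1 H:3
Element totals:
  C: 8
  H: 15
  F: 3
Molecular formula: C8H15F3.
Molar mass = 168.202 g/mol.
Mass from C: 8 × 12.011 = 96.088 g/mol.
%C = 96.088 / 168.202 × 100 = 57.13%.

57.13%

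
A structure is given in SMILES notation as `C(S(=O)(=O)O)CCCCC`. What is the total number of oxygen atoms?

3

Atom tally by fragment:
  HO3SCH2 → C:1 H:3 S:1 O:3
  CH2 → C:1 H:2
  CH2 → C:1 H:2
  CH2 → C:1 H:2
  CH2 → C:1 H:2
  CH3 → C:1 H:3
Element totals:
  C: 6
  H: 14
  O: 3
  S: 1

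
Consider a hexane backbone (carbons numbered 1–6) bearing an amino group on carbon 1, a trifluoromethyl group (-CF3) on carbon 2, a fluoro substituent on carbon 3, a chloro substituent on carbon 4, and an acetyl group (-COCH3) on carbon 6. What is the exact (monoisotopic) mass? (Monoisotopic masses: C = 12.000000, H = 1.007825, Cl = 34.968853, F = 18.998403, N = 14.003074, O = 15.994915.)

Atom tally by fragment:
  H2NCH2 → C:1 H:4 N:1
  CH(CF3) → C:2 H:1 F:3
  CH(F) → C:1 H:1 F:1
  CH(Cl) → C:1 H:1 Cl:1
  CH2 → C:1 H:2
  CH2COCH3 → C:3 H:5 O:1
Element totals:
  C: 9
  H: 14
  Cl: 1
  F: 4
  N: 1
  O: 1
Molecular formula: C9H14ClF4NO.
  M = 9(12.0) + 14(1.007825) + 34.968853 + 4(18.998403) + 14.003074 + 15.994915
    = 108.000000 + 14.109550 + 34.968853 + 75.993612 + 14.003074 + 15.994915 = 263.070004

263.0700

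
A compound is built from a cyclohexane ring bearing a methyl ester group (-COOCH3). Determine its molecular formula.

Atom tally by fragment:
  cyclohexane ring core → C:6 H:12
  (− 1 ring H displaced by substituents)
  + COOCH3 → C:2 H:3 O:2
Element totals:
  C: 8
  H: 14
  O: 2

C8H14O2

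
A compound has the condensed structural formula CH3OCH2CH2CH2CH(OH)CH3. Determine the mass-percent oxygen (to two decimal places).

27.08%

Element totals:
  C: 6
  H: 14
  O: 2
Molecular formula: C6H14O2.
Molar mass = 118.176 g/mol.
Mass from O: 2 × 15.999 = 31.998 g/mol.
%O = 31.998 / 118.176 × 100 = 27.08%.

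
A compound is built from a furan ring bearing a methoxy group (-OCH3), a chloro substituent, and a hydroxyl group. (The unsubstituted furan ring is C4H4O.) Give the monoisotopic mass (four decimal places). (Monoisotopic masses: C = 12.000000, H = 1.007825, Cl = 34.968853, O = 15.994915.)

Atom tally by fragment:
  furan ring core → C:4 H:4 O:1
  (− 3 ring H displaced by substituents)
  + OCH3 → C:1 H:3 O:1
  + Cl → Cl:1
  + OH → O:1 H:1
Element totals:
  C: 5
  H: 5
  Cl: 1
  O: 3
Molecular formula: C5H5ClO3.
  M = 5(12.0) + 5(1.007825) + 34.968853 + 3(15.994915)
    = 60.000000 + 5.039125 + 34.968853 + 47.984745 = 147.992723

147.9927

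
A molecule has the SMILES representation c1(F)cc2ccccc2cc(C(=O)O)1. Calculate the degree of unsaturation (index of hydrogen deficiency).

8

Atom tally by fragment:
  naphthalene ring system core → C:10 H:8
  (− 2 ring H displaced by substituents)
  + F → F:1
  + COOH → C:1 H:1 O:2
Element totals:
  C: 11
  H: 7
  F: 1
  O: 2
Molecular formula: C11H7FO2.
DoU = (2C + 2 + N − H − X) / 2 = (2·11 + 2 + 0 − 7 − 1) / 2 = 8.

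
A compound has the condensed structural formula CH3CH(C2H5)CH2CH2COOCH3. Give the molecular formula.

Atom tally by fragment:
  CH3 → C:1 H:3
  CH(C2H5) → C:3 H:6
  CH2 → C:1 H:2
  CH2COOCH3 → C:3 H:5 O:2
Element totals:
  C: 8
  H: 16
  O: 2

C8H16O2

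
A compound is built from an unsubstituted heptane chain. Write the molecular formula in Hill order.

Atom tally by fragment:
  CH3 → C:1 H:3
  CH2 → C:1 H:2
  CH2 → C:1 H:2
  CH2 → C:1 H:2
  CH2 → C:1 H:2
  CH2 → C:1 H:2
  CH3 → C:1 H:3
Element totals:
  C: 7
  H: 16

C7H16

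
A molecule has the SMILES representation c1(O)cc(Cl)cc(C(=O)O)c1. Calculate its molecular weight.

Atom tally by fragment:
  benzene ring core → C:6 H:6
  (− 3 ring H displaced by substituents)
  + OH → O:1 H:1
  + Cl → Cl:1
  + COOH → C:1 H:1 O:2
Element totals:
  C: 7
  H: 5
  Cl: 1
  O: 3
Molecular formula: C7H5ClO3.
  M = 7(12.011) + 5(1.008) + 35.45 + 3(15.999)
    = 84.077 + 5.040 + 35.450 + 47.997 = 172.564

172.56 g/mol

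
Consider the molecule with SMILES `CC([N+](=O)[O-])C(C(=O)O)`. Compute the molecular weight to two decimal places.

133.10 g/mol

Atom tally by fragment:
  CH3 → C:1 H:3
  CH(NO2) → C:1 H:1 N:1 O:2
  CH2COOH → C:2 H:3 O:2
Element totals:
  C: 4
  H: 7
  N: 1
  O: 4
Molecular formula: C4H7NO4.
  M = 4(12.011) + 7(1.008) + 14.007 + 4(15.999)
    = 48.044 + 7.056 + 14.007 + 63.996 = 133.103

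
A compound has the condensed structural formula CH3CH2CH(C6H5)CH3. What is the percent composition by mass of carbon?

Element totals:
  C: 10
  H: 14
Molecular formula: C10H14.
Molar mass = 134.222 g/mol.
Mass from C: 10 × 12.011 = 120.110 g/mol.
%C = 120.110 / 134.222 × 100 = 89.49%.

89.49%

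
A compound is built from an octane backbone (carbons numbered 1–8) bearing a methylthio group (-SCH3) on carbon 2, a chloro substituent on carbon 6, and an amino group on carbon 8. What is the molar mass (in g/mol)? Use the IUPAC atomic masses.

Atom tally by fragment:
  CH3 → C:1 H:3
  CH(SCH3) → C:2 H:4 S:1
  CH2 → C:1 H:2
  CH2 → C:1 H:2
  CH2 → C:1 H:2
  CH(Cl) → C:1 H:1 Cl:1
  CH2 → C:1 H:2
  CH2NH2 → C:1 H:4 N:1
Element totals:
  C: 9
  H: 20
  Cl: 1
  N: 1
  S: 1
Molecular formula: C9H20ClNS.
  M = 9(12.011) + 20(1.008) + 35.45 + 14.007 + 32.06
    = 108.099 + 20.160 + 35.450 + 14.007 + 32.060 = 209.776

209.78 g/mol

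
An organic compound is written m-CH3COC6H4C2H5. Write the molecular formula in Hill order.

Element totals:
  C: 10
  H: 12
  O: 1

C10H12O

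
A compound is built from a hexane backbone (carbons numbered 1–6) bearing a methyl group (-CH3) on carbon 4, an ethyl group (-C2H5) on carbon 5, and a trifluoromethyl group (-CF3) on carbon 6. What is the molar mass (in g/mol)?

Atom tally by fragment:
  CH3 → C:1 H:3
  CH2 → C:1 H:2
  CH2 → C:1 H:2
  CH(CH3) → C:2 H:4
  CH(C2H5) → C:3 H:6
  CH2CF3 → C:2 H:2 F:3
Element totals:
  C: 10
  H: 19
  F: 3
Molecular formula: C10H19F3.
  M = 10(12.011) + 19(1.008) + 3(18.998)
    = 120.110 + 19.152 + 56.994 = 196.256

196.26 g/mol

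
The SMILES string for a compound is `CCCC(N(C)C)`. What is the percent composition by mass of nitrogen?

13.84%

Atom tally by fragment:
  CH3 → C:1 H:3
  CH2 → C:1 H:2
  CH2 → C:1 H:2
  CH2N(CH3)2 → C:3 H:8 N:1
Element totals:
  C: 6
  H: 15
  N: 1
Molecular formula: C6H15N.
Molar mass = 101.193 g/mol.
Mass from N: 1 × 14.007 = 14.007 g/mol.
%N = 14.007 / 101.193 × 100 = 13.84%.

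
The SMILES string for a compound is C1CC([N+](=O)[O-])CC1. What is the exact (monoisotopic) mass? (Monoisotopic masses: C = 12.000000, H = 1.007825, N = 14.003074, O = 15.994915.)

Atom tally by fragment:
  cyclopentane ring core → C:5 H:10
  (− 1 ring H displaced by substituents)
  + NO2 → N:1 O:2
Element totals:
  C: 5
  H: 9
  N: 1
  O: 2
Molecular formula: C5H9NO2.
  M = 5(12.0) + 9(1.007825) + 14.003074 + 2(15.994915)
    = 60.000000 + 9.070425 + 14.003074 + 31.989830 = 115.063329

115.0633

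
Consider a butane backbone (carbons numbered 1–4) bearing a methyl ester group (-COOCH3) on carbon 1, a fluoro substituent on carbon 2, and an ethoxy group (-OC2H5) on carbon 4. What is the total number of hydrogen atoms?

Atom tally by fragment:
  CH3OOCCH2 → C:3 H:5 O:2
  CH(F) → C:1 H:1 F:1
  CH2 → C:1 H:2
  CH2OC2H5 → C:3 H:7 O:1
Element totals:
  C: 8
  H: 15
  F: 1
  O: 3

15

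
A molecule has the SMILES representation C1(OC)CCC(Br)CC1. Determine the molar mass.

193.08 g/mol

Atom tally by fragment:
  cyclohexane ring core → C:6 H:12
  (− 2 ring H displaced by substituents)
  + OCH3 → C:1 H:3 O:1
  + Br → Br:1
Element totals:
  C: 7
  H: 13
  Br: 1
  O: 1
Molecular formula: C7H13BrO.
  M = 7(12.011) + 13(1.008) + 79.904 + 15.999
    = 84.077 + 13.104 + 79.904 + 15.999 = 193.084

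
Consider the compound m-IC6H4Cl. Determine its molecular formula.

C6H4ClI

Atom tally by fragment:
  benzene ring core → C:6 H:6
  (− 2 ring H displaced by substituents)
  + I → I:1
  + Cl → Cl:1
Element totals:
  C: 6
  H: 4
  Cl: 1
  I: 1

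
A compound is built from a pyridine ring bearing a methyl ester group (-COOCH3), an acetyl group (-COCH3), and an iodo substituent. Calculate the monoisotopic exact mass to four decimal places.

Atom tally by fragment:
  pyridine ring core → C:5 H:5 N:1
  (− 3 ring H displaced by substituents)
  + COOCH3 → C:2 H:3 O:2
  + COCH3 → C:2 H:3 O:1
  + I → I:1
Element totals:
  C: 9
  H: 8
  I: 1
  N: 1
  O: 3
Molecular formula: C9H8INO3.
  M = 9(12.0) + 8(1.007825) + 126.904472 + 14.003074 + 3(15.994915)
    = 108.000000 + 8.062600 + 126.904472 + 14.003074 + 47.984745 = 304.954891

304.9549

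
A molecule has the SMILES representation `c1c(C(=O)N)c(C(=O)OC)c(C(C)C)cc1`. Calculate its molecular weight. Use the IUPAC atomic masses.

221.26 g/mol

Atom tally by fragment:
  benzene ring core → C:6 H:6
  (− 3 ring H displaced by substituents)
  + CONH2 → C:1 H:2 O:1 N:1
  + COOCH3 → C:2 H:3 O:2
  + CH(CH3)2 → C:3 H:7
Element totals:
  C: 12
  H: 15
  N: 1
  O: 3
Molecular formula: C12H15NO3.
  M = 12(12.011) + 15(1.008) + 14.007 + 3(15.999)
    = 144.132 + 15.120 + 14.007 + 47.997 = 221.256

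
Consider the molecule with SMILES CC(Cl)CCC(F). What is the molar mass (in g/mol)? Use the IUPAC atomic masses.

124.58 g/mol

Atom tally by fragment:
  CH3 → C:1 H:3
  CH(Cl) → C:1 H:1 Cl:1
  CH2 → C:1 H:2
  CH2 → C:1 H:2
  CH2F → C:1 H:2 F:1
Element totals:
  C: 5
  H: 10
  Cl: 1
  F: 1
Molecular formula: C5H10ClF.
  M = 5(12.011) + 10(1.008) + 35.45 + 18.998
    = 60.055 + 10.080 + 35.450 + 18.998 = 124.583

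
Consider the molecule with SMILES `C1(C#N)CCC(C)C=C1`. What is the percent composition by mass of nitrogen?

Atom tally by fragment:
  cyclohexene ring core → C:6 H:10
  (− 2 ring H displaced by substituents)
  + CN → C:1 N:1
  + CH3 → C:1 H:3
Element totals:
  C: 8
  H: 11
  N: 1
Molecular formula: C8H11N.
Molar mass = 121.183 g/mol.
Mass from N: 1 × 14.007 = 14.007 g/mol.
%N = 14.007 / 121.183 × 100 = 11.56%.

11.56%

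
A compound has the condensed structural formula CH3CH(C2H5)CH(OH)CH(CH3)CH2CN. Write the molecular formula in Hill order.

Atom tally by fragment:
  CH3 → C:1 H:3
  CH(C2H5) → C:3 H:6
  CH(OH) → C:1 H:2 O:1
  CH(CH3) → C:2 H:4
  CH2CN → C:2 H:2 N:1
Element totals:
  C: 9
  H: 17
  N: 1
  O: 1

C9H17NO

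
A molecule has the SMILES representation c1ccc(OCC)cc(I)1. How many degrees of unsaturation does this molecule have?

4

Atom tally by fragment:
  benzene ring core → C:6 H:6
  (− 2 ring H displaced by substituents)
  + OC2H5 → C:2 H:5 O:1
  + I → I:1
Element totals:
  C: 8
  H: 9
  I: 1
  O: 1
Molecular formula: C8H9IO.
DoU = (2C + 2 + N − H − X) / 2 = (2·8 + 2 + 0 − 9 − 1) / 2 = 4.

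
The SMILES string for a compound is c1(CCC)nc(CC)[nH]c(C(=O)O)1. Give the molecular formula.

Atom tally by fragment:
  imidazole ring core → C:3 H:4 N:2
  (− 3 ring H displaced by substituents)
  + CH2CH2CH3 → C:3 H:7
  + C2H5 → C:2 H:5
  + COOH → C:1 H:1 O:2
Element totals:
  C: 9
  H: 14
  N: 2
  O: 2

C9H14N2O2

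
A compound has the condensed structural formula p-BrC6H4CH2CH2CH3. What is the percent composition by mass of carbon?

Atom tally by fragment:
  benzene ring core → C:6 H:6
  (− 2 ring H displaced by substituents)
  + Br → Br:1
  + CH2CH2CH3 → C:3 H:7
Element totals:
  C: 9
  H: 11
  Br: 1
Molecular formula: C9H11Br.
Molar mass = 199.091 g/mol.
Mass from C: 9 × 12.011 = 108.099 g/mol.
%C = 108.099 / 199.091 × 100 = 54.30%.

54.30%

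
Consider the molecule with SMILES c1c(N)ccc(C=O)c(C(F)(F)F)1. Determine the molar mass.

189.14 g/mol

Atom tally by fragment:
  benzene ring core → C:6 H:6
  (− 3 ring H displaced by substituents)
  + NH2 → N:1 H:2
  + CHO → C:1 H:1 O:1
  + CF3 → C:1 F:3
Element totals:
  C: 8
  H: 6
  F: 3
  N: 1
  O: 1
Molecular formula: C8H6F3NO.
  M = 8(12.011) + 6(1.008) + 3(18.998) + 14.007 + 15.999
    = 96.088 + 6.048 + 56.994 + 14.007 + 15.999 = 189.136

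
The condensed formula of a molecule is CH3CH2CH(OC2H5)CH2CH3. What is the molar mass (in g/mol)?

Element totals:
  C: 7
  H: 16
  O: 1
Molecular formula: C7H16O.
  M = 7(12.011) + 16(1.008) + 15.999
    = 84.077 + 16.128 + 15.999 = 116.204

116.20 g/mol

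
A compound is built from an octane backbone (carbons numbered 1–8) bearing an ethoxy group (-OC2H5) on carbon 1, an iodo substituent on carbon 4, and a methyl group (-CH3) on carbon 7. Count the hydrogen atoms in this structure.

23

Atom tally by fragment:
  C2H5OCH2 → C:3 H:7 O:1
  CH2 → C:1 H:2
  CH2 → C:1 H:2
  CH(I) → C:1 H:1 I:1
  CH2 → C:1 H:2
  CH2 → C:1 H:2
  CH(CH3) → C:2 H:4
  CH3 → C:1 H:3
Element totals:
  C: 11
  H: 23
  I: 1
  O: 1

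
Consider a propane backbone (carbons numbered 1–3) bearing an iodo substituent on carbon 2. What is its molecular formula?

Atom tally by fragment:
  CH3 → C:1 H:3
  CH(I) → C:1 H:1 I:1
  CH3 → C:1 H:3
Element totals:
  C: 3
  H: 7
  I: 1

C3H7I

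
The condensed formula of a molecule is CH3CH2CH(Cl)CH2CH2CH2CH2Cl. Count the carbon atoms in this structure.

7

Atom tally by fragment:
  CH3 → C:1 H:3
  CH2 → C:1 H:2
  CH(Cl) → C:1 H:1 Cl:1
  CH2 → C:1 H:2
  CH2 → C:1 H:2
  CH2 → C:1 H:2
  CH2Cl → C:1 H:2 Cl:1
Element totals:
  C: 7
  H: 14
  Cl: 2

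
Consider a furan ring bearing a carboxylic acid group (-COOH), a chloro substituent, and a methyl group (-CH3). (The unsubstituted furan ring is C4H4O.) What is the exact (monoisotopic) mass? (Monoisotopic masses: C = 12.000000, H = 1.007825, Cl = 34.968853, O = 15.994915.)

159.9927

Atom tally by fragment:
  furan ring core → C:4 H:4 O:1
  (− 3 ring H displaced by substituents)
  + COOH → C:1 H:1 O:2
  + Cl → Cl:1
  + CH3 → C:1 H:3
Element totals:
  C: 6
  H: 5
  Cl: 1
  O: 3
Molecular formula: C6H5ClO3.
  M = 6(12.0) + 5(1.007825) + 34.968853 + 3(15.994915)
    = 72.000000 + 5.039125 + 34.968853 + 47.984745 = 159.992723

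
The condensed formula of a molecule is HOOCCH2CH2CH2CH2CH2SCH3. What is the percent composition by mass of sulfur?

Atom tally by fragment:
  HOOCCH2 → C:2 H:3 O:2
  CH2 → C:1 H:2
  CH2 → C:1 H:2
  CH2 → C:1 H:2
  CH2SCH3 → C:2 H:5 S:1
Element totals:
  C: 7
  H: 14
  O: 2
  S: 1
Molecular formula: C7H14O2S.
Molar mass = 162.247 g/mol.
Mass from S: 1 × 32.06 = 32.060 g/mol.
%S = 32.060 / 162.247 × 100 = 19.76%.

19.76%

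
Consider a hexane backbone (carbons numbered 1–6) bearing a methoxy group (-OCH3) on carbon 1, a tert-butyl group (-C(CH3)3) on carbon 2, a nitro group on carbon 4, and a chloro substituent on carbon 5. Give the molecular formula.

C11H22ClNO3

Atom tally by fragment:
  CH3OCH2 → C:2 H:5 O:1
  CH(C(CH3)3) → C:5 H:10
  CH2 → C:1 H:2
  CH(NO2) → C:1 H:1 N:1 O:2
  CH(Cl) → C:1 H:1 Cl:1
  CH3 → C:1 H:3
Element totals:
  C: 11
  H: 22
  Cl: 1
  N: 1
  O: 3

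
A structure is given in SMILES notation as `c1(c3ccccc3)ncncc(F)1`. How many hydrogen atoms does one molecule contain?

7

Atom tally by fragment:
  pyrimidine ring core → C:4 H:4 N:2
  (− 2 ring H displaced by substituents)
  + C6H5 → C:6 H:5
  + F → F:1
Element totals:
  C: 10
  H: 7
  F: 1
  N: 2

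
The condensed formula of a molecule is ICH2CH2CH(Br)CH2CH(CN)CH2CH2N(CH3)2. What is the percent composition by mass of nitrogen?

Atom tally by fragment:
  ICH2 → C:1 H:2 I:1
  CH2 → C:1 H:2
  CH(Br) → C:1 H:1 Br:1
  CH2 → C:1 H:2
  CH(CN) → C:2 H:1 N:1
  CH2 → C:1 H:2
  CH2N(CH3)2 → C:3 H:8 N:1
Element totals:
  C: 10
  H: 18
  Br: 1
  I: 1
  N: 2
Molecular formula: C10H18BrIN2.
Molar mass = 373.076 g/mol.
Mass from N: 2 × 14.007 = 28.014 g/mol.
%N = 28.014 / 373.076 × 100 = 7.51%.

7.51%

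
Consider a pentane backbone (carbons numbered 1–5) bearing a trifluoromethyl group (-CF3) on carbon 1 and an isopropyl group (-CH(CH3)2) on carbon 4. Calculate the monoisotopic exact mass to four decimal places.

182.1282

Atom tally by fragment:
  F3CCH2 → C:2 H:2 F:3
  CH2 → C:1 H:2
  CH2 → C:1 H:2
  CH(CH(CH3)2) → C:4 H:8
  CH3 → C:1 H:3
Element totals:
  C: 9
  H: 17
  F: 3
Molecular formula: C9H17F3.
  M = 9(12.0) + 17(1.007825) + 3(18.998403)
    = 108.000000 + 17.133025 + 56.995209 = 182.128234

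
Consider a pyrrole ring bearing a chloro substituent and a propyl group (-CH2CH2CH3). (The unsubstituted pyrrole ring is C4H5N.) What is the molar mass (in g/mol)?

Atom tally by fragment:
  pyrrole ring core → C:4 H:5 N:1
  (− 2 ring H displaced by substituents)
  + Cl → Cl:1
  + CH2CH2CH3 → C:3 H:7
Element totals:
  C: 7
  H: 10
  Cl: 1
  N: 1
Molecular formula: C7H10ClN.
  M = 7(12.011) + 10(1.008) + 35.45 + 14.007
    = 84.077 + 10.080 + 35.450 + 14.007 = 143.614

143.61 g/mol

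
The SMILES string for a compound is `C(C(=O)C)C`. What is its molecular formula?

C4H8O

Atom tally by fragment:
  CH3COCH2 → C:3 H:5 O:1
  CH3 → C:1 H:3
Element totals:
  C: 4
  H: 8
  O: 1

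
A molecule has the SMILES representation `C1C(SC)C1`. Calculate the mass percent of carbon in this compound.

Atom tally by fragment:
  cyclopropane ring core → C:3 H:6
  (− 1 ring H displaced by substituents)
  + SCH3 → C:1 H:3 S:1
Element totals:
  C: 4
  H: 8
  S: 1
Molecular formula: C4H8S.
Molar mass = 88.168 g/mol.
Mass from C: 4 × 12.011 = 48.044 g/mol.
%C = 48.044 / 88.168 × 100 = 54.49%.

54.49%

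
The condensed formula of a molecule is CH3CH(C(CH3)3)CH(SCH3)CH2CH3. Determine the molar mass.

Atom tally by fragment:
  CH3 → C:1 H:3
  CH(C(CH3)3) → C:5 H:10
  CH(SCH3) → C:2 H:4 S:1
  CH2 → C:1 H:2
  CH3 → C:1 H:3
Element totals:
  C: 10
  H: 22
  S: 1
Molecular formula: C10H22S.
  M = 10(12.011) + 22(1.008) + 32.06
    = 120.110 + 22.176 + 32.060 = 174.346

174.35 g/mol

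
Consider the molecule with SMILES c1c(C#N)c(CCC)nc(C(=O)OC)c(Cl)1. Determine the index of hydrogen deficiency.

Atom tally by fragment:
  pyridine ring core → C:5 H:5 N:1
  (− 4 ring H displaced by substituents)
  + CN → C:1 N:1
  + CH2CH2CH3 → C:3 H:7
  + COOCH3 → C:2 H:3 O:2
  + Cl → Cl:1
Element totals:
  C: 11
  H: 11
  Cl: 1
  N: 2
  O: 2
Molecular formula: C11H11ClN2O2.
DoU = (2C + 2 + N − H − X) / 2 = (2·11 + 2 + 2 − 11 − 1) / 2 = 7.

7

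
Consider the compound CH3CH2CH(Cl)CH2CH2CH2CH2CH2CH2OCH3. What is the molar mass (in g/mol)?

192.73 g/mol

Atom tally by fragment:
  CH3 → C:1 H:3
  CH2 → C:1 H:2
  CH(Cl) → C:1 H:1 Cl:1
  CH2 → C:1 H:2
  CH2 → C:1 H:2
  CH2 → C:1 H:2
  CH2 → C:1 H:2
  CH2 → C:1 H:2
  CH2OCH3 → C:2 H:5 O:1
Element totals:
  C: 10
  H: 21
  Cl: 1
  O: 1
Molecular formula: C10H21ClO.
  M = 10(12.011) + 21(1.008) + 35.45 + 15.999
    = 120.110 + 21.168 + 35.450 + 15.999 = 192.727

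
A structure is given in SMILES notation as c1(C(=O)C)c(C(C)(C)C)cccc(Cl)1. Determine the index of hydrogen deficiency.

Atom tally by fragment:
  benzene ring core → C:6 H:6
  (− 3 ring H displaced by substituents)
  + COCH3 → C:2 H:3 O:1
  + C(CH3)3 → C:4 H:9
  + Cl → Cl:1
Element totals:
  C: 12
  H: 15
  Cl: 1
  O: 1
Molecular formula: C12H15ClO.
DoU = (2C + 2 + N − H − X) / 2 = (2·12 + 2 + 0 − 15 − 1) / 2 = 5.

5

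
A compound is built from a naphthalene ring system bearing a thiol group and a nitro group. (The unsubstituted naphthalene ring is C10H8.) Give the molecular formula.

C10H7NO2S

Atom tally by fragment:
  naphthalene ring system core → C:10 H:8
  (− 2 ring H displaced by substituents)
  + SH → S:1 H:1
  + NO2 → N:1 O:2
Element totals:
  C: 10
  H: 7
  N: 1
  O: 2
  S: 1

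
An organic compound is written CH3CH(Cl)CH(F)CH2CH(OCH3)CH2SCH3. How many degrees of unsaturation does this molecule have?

Atom tally by fragment:
  CH3 → C:1 H:3
  CH(Cl) → C:1 H:1 Cl:1
  CH(F) → C:1 H:1 F:1
  CH2 → C:1 H:2
  CH(OCH3) → C:2 H:4 O:1
  CH2SCH3 → C:2 H:5 S:1
Element totals:
  C: 8
  H: 16
  Cl: 1
  F: 1
  O: 1
  S: 1
Molecular formula: C8H16ClFOS.
DoU = (2C + 2 + N − H − X) / 2 = (2·8 + 2 + 0 − 16 − 2) / 2 = 0.

0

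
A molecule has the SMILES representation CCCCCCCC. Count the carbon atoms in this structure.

Atom tally by fragment:
  CH3 → C:1 H:3
  CH2 → C:1 H:2
  CH2 → C:1 H:2
  CH2 → C:1 H:2
  CH2 → C:1 H:2
  CH2 → C:1 H:2
  CH2 → C:1 H:2
  CH3 → C:1 H:3
Element totals:
  C: 8
  H: 18

8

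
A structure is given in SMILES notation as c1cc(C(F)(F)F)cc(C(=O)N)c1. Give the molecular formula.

Atom tally by fragment:
  benzene ring core → C:6 H:6
  (− 2 ring H displaced by substituents)
  + CF3 → C:1 F:3
  + CONH2 → C:1 H:2 O:1 N:1
Element totals:
  C: 8
  H: 6
  F: 3
  N: 1
  O: 1

C8H6F3NO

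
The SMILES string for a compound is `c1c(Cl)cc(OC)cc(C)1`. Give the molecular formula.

C8H9ClO

Atom tally by fragment:
  benzene ring core → C:6 H:6
  (− 3 ring H displaced by substituents)
  + Cl → Cl:1
  + OCH3 → C:1 H:3 O:1
  + CH3 → C:1 H:3
Element totals:
  C: 8
  H: 9
  Cl: 1
  O: 1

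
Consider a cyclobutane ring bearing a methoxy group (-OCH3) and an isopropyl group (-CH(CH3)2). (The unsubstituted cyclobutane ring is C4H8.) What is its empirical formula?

C8H16O

Atom tally by fragment:
  cyclobutane ring core → C:4 H:8
  (− 2 ring H displaced by substituents)
  + OCH3 → C:1 H:3 O:1
  + CH(CH3)2 → C:3 H:7
Element totals:
  C: 8
  H: 16
  O: 1
Molecular formula: C8H16O.
gcd of subscripts (8, 16, 1) = 1, so the empirical formula equals the molecular formula.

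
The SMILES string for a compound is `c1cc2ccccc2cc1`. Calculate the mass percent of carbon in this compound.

Atom tally by fragment:
  naphthalene ring system core → C:10 H:8
Element totals:
  C: 10
  H: 8
Molecular formula: C10H8.
Molar mass = 128.174 g/mol.
Mass from C: 10 × 12.011 = 120.110 g/mol.
%C = 120.110 / 128.174 × 100 = 93.71%.

93.71%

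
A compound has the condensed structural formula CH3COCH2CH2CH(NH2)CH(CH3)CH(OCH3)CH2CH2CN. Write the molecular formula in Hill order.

C12H22N2O2

Atom tally by fragment:
  CH3COCH2 → C:3 H:5 O:1
  CH2 → C:1 H:2
  CH(NH2) → C:1 H:3 N:1
  CH(CH3) → C:2 H:4
  CH(OCH3) → C:2 H:4 O:1
  CH2 → C:1 H:2
  CH2CN → C:2 H:2 N:1
Element totals:
  C: 12
  H: 22
  N: 2
  O: 2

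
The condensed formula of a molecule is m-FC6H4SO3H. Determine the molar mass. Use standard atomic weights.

176.16 g/mol

Element totals:
  C: 6
  H: 5
  F: 1
  O: 3
  S: 1
Molecular formula: C6H5FO3S.
  M = 6(12.011) + 5(1.008) + 18.998 + 3(15.999) + 32.06
    = 72.066 + 5.040 + 18.998 + 47.997 + 32.060 = 176.161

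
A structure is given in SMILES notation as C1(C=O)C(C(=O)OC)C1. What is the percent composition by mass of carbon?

Atom tally by fragment:
  cyclopropane ring core → C:3 H:6
  (− 2 ring H displaced by substituents)
  + CHO → C:1 H:1 O:1
  + COOCH3 → C:2 H:3 O:2
Element totals:
  C: 6
  H: 8
  O: 3
Molecular formula: C6H8O3.
Molar mass = 128.127 g/mol.
Mass from C: 6 × 12.011 = 72.066 g/mol.
%C = 72.066 / 128.127 × 100 = 56.25%.

56.25%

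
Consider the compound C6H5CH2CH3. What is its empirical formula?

C4H5

Element totals:
  C: 8
  H: 10
Molecular formula: C8H10.
gcd of subscripts = 2; dividing each by 2:
  C: 8/2 = 4
  H: 10/2 = 5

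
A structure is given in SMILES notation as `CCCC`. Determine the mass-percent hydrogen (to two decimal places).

17.34%

Atom tally by fragment:
  CH3 → C:1 H:3
  CH2 → C:1 H:2
  CH2 → C:1 H:2
  CH3 → C:1 H:3
Element totals:
  C: 4
  H: 10
Molecular formula: C4H10.
Molar mass = 58.124 g/mol.
Mass from H: 10 × 1.008 = 10.080 g/mol.
%H = 10.080 / 58.124 × 100 = 17.34%.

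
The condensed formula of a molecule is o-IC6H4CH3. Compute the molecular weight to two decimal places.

Element totals:
  C: 7
  H: 7
  I: 1
Molecular formula: C7H7I.
  M = 7(12.011) + 7(1.008) + 126.904
    = 84.077 + 7.056 + 126.904 = 218.037

218.04 g/mol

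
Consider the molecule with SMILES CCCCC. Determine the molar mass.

Atom tally by fragment:
  CH3 → C:1 H:3
  CH2 → C:1 H:2
  CH2 → C:1 H:2
  CH2 → C:1 H:2
  CH3 → C:1 H:3
Element totals:
  C: 5
  H: 12
Molecular formula: C5H12.
  M = 5(12.011) + 12(1.008)
    = 60.055 + 12.096 = 72.151

72.15 g/mol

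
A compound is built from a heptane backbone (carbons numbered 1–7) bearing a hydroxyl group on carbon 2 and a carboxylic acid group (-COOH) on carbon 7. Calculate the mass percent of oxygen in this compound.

29.96%

Atom tally by fragment:
  CH3 → C:1 H:3
  CH(OH) → C:1 H:2 O:1
  CH2 → C:1 H:2
  CH2 → C:1 H:2
  CH2 → C:1 H:2
  CH2 → C:1 H:2
  CH2COOH → C:2 H:3 O:2
Element totals:
  C: 8
  H: 16
  O: 3
Molecular formula: C8H16O3.
Molar mass = 160.213 g/mol.
Mass from O: 3 × 15.999 = 47.997 g/mol.
%O = 47.997 / 160.213 × 100 = 29.96%.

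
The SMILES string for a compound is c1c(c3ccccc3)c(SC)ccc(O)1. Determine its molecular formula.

Atom tally by fragment:
  benzene ring core → C:6 H:6
  (− 3 ring H displaced by substituents)
  + C6H5 → C:6 H:5
  + SCH3 → C:1 H:3 S:1
  + OH → O:1 H:1
Element totals:
  C: 13
  H: 12
  O: 1
  S: 1

C13H12OS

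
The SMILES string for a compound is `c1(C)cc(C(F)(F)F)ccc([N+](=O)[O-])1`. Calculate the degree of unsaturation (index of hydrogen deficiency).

Atom tally by fragment:
  benzene ring core → C:6 H:6
  (− 3 ring H displaced by substituents)
  + CH3 → C:1 H:3
  + CF3 → C:1 F:3
  + NO2 → N:1 O:2
Element totals:
  C: 8
  H: 6
  F: 3
  N: 1
  O: 2
Molecular formula: C8H6F3NO2.
DoU = (2C + 2 + N − H − X) / 2 = (2·8 + 2 + 1 − 6 − 3) / 2 = 5.

5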